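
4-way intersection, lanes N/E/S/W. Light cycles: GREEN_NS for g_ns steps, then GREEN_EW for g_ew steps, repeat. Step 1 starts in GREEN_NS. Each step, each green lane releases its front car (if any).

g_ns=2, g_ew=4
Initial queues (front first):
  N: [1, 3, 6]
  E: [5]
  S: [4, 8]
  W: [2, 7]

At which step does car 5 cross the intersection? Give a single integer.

Step 1 [NS]: N:car1-GO,E:wait,S:car4-GO,W:wait | queues: N=2 E=1 S=1 W=2
Step 2 [NS]: N:car3-GO,E:wait,S:car8-GO,W:wait | queues: N=1 E=1 S=0 W=2
Step 3 [EW]: N:wait,E:car5-GO,S:wait,W:car2-GO | queues: N=1 E=0 S=0 W=1
Step 4 [EW]: N:wait,E:empty,S:wait,W:car7-GO | queues: N=1 E=0 S=0 W=0
Step 5 [EW]: N:wait,E:empty,S:wait,W:empty | queues: N=1 E=0 S=0 W=0
Step 6 [EW]: N:wait,E:empty,S:wait,W:empty | queues: N=1 E=0 S=0 W=0
Step 7 [NS]: N:car6-GO,E:wait,S:empty,W:wait | queues: N=0 E=0 S=0 W=0
Car 5 crosses at step 3

3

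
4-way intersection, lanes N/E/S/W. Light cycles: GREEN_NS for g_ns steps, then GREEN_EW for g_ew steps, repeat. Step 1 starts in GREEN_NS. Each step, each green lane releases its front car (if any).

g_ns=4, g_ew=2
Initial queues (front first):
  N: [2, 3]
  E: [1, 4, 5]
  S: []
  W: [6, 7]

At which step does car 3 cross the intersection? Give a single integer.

Step 1 [NS]: N:car2-GO,E:wait,S:empty,W:wait | queues: N=1 E=3 S=0 W=2
Step 2 [NS]: N:car3-GO,E:wait,S:empty,W:wait | queues: N=0 E=3 S=0 W=2
Step 3 [NS]: N:empty,E:wait,S:empty,W:wait | queues: N=0 E=3 S=0 W=2
Step 4 [NS]: N:empty,E:wait,S:empty,W:wait | queues: N=0 E=3 S=0 W=2
Step 5 [EW]: N:wait,E:car1-GO,S:wait,W:car6-GO | queues: N=0 E=2 S=0 W=1
Step 6 [EW]: N:wait,E:car4-GO,S:wait,W:car7-GO | queues: N=0 E=1 S=0 W=0
Step 7 [NS]: N:empty,E:wait,S:empty,W:wait | queues: N=0 E=1 S=0 W=0
Step 8 [NS]: N:empty,E:wait,S:empty,W:wait | queues: N=0 E=1 S=0 W=0
Step 9 [NS]: N:empty,E:wait,S:empty,W:wait | queues: N=0 E=1 S=0 W=0
Step 10 [NS]: N:empty,E:wait,S:empty,W:wait | queues: N=0 E=1 S=0 W=0
Step 11 [EW]: N:wait,E:car5-GO,S:wait,W:empty | queues: N=0 E=0 S=0 W=0
Car 3 crosses at step 2

2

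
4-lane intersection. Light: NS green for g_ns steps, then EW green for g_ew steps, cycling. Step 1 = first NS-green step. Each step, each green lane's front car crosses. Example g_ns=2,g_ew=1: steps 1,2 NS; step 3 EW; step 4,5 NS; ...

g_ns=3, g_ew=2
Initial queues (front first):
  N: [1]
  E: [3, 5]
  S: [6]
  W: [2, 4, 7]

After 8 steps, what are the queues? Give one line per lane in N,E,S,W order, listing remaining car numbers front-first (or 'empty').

Step 1 [NS]: N:car1-GO,E:wait,S:car6-GO,W:wait | queues: N=0 E=2 S=0 W=3
Step 2 [NS]: N:empty,E:wait,S:empty,W:wait | queues: N=0 E=2 S=0 W=3
Step 3 [NS]: N:empty,E:wait,S:empty,W:wait | queues: N=0 E=2 S=0 W=3
Step 4 [EW]: N:wait,E:car3-GO,S:wait,W:car2-GO | queues: N=0 E=1 S=0 W=2
Step 5 [EW]: N:wait,E:car5-GO,S:wait,W:car4-GO | queues: N=0 E=0 S=0 W=1
Step 6 [NS]: N:empty,E:wait,S:empty,W:wait | queues: N=0 E=0 S=0 W=1
Step 7 [NS]: N:empty,E:wait,S:empty,W:wait | queues: N=0 E=0 S=0 W=1
Step 8 [NS]: N:empty,E:wait,S:empty,W:wait | queues: N=0 E=0 S=0 W=1

N: empty
E: empty
S: empty
W: 7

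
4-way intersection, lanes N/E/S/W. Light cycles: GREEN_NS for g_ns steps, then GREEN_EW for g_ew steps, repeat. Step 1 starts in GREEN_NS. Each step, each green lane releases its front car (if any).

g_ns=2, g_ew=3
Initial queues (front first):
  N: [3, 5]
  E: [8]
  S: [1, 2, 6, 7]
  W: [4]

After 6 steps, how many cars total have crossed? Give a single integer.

Step 1 [NS]: N:car3-GO,E:wait,S:car1-GO,W:wait | queues: N=1 E=1 S=3 W=1
Step 2 [NS]: N:car5-GO,E:wait,S:car2-GO,W:wait | queues: N=0 E=1 S=2 W=1
Step 3 [EW]: N:wait,E:car8-GO,S:wait,W:car4-GO | queues: N=0 E=0 S=2 W=0
Step 4 [EW]: N:wait,E:empty,S:wait,W:empty | queues: N=0 E=0 S=2 W=0
Step 5 [EW]: N:wait,E:empty,S:wait,W:empty | queues: N=0 E=0 S=2 W=0
Step 6 [NS]: N:empty,E:wait,S:car6-GO,W:wait | queues: N=0 E=0 S=1 W=0
Cars crossed by step 6: 7

Answer: 7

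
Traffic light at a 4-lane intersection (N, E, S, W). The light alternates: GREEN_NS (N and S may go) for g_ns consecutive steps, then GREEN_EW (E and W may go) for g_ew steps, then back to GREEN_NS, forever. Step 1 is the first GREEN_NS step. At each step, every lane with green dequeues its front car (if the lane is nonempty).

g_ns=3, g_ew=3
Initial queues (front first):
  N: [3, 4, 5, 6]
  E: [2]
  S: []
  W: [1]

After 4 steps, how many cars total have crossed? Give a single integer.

Answer: 5

Derivation:
Step 1 [NS]: N:car3-GO,E:wait,S:empty,W:wait | queues: N=3 E=1 S=0 W=1
Step 2 [NS]: N:car4-GO,E:wait,S:empty,W:wait | queues: N=2 E=1 S=0 W=1
Step 3 [NS]: N:car5-GO,E:wait,S:empty,W:wait | queues: N=1 E=1 S=0 W=1
Step 4 [EW]: N:wait,E:car2-GO,S:wait,W:car1-GO | queues: N=1 E=0 S=0 W=0
Cars crossed by step 4: 5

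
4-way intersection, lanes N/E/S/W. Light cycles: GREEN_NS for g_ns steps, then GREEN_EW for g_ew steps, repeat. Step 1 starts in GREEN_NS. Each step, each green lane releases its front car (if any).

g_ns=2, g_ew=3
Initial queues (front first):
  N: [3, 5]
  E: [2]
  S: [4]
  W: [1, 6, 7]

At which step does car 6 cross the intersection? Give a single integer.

Step 1 [NS]: N:car3-GO,E:wait,S:car4-GO,W:wait | queues: N=1 E=1 S=0 W=3
Step 2 [NS]: N:car5-GO,E:wait,S:empty,W:wait | queues: N=0 E=1 S=0 W=3
Step 3 [EW]: N:wait,E:car2-GO,S:wait,W:car1-GO | queues: N=0 E=0 S=0 W=2
Step 4 [EW]: N:wait,E:empty,S:wait,W:car6-GO | queues: N=0 E=0 S=0 W=1
Step 5 [EW]: N:wait,E:empty,S:wait,W:car7-GO | queues: N=0 E=0 S=0 W=0
Car 6 crosses at step 4

4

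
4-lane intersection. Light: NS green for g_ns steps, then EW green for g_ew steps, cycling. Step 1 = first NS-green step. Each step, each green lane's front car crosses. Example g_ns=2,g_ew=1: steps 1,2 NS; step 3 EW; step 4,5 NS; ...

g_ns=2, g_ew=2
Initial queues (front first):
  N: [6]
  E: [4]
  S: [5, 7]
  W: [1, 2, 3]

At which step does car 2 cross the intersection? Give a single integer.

Step 1 [NS]: N:car6-GO,E:wait,S:car5-GO,W:wait | queues: N=0 E=1 S=1 W=3
Step 2 [NS]: N:empty,E:wait,S:car7-GO,W:wait | queues: N=0 E=1 S=0 W=3
Step 3 [EW]: N:wait,E:car4-GO,S:wait,W:car1-GO | queues: N=0 E=0 S=0 W=2
Step 4 [EW]: N:wait,E:empty,S:wait,W:car2-GO | queues: N=0 E=0 S=0 W=1
Step 5 [NS]: N:empty,E:wait,S:empty,W:wait | queues: N=0 E=0 S=0 W=1
Step 6 [NS]: N:empty,E:wait,S:empty,W:wait | queues: N=0 E=0 S=0 W=1
Step 7 [EW]: N:wait,E:empty,S:wait,W:car3-GO | queues: N=0 E=0 S=0 W=0
Car 2 crosses at step 4

4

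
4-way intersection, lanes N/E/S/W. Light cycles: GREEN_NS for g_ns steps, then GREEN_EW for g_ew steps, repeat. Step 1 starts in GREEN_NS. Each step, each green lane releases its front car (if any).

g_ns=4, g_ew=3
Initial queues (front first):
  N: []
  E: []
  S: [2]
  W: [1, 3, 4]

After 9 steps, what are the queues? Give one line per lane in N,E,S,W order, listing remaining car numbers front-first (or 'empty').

Step 1 [NS]: N:empty,E:wait,S:car2-GO,W:wait | queues: N=0 E=0 S=0 W=3
Step 2 [NS]: N:empty,E:wait,S:empty,W:wait | queues: N=0 E=0 S=0 W=3
Step 3 [NS]: N:empty,E:wait,S:empty,W:wait | queues: N=0 E=0 S=0 W=3
Step 4 [NS]: N:empty,E:wait,S:empty,W:wait | queues: N=0 E=0 S=0 W=3
Step 5 [EW]: N:wait,E:empty,S:wait,W:car1-GO | queues: N=0 E=0 S=0 W=2
Step 6 [EW]: N:wait,E:empty,S:wait,W:car3-GO | queues: N=0 E=0 S=0 W=1
Step 7 [EW]: N:wait,E:empty,S:wait,W:car4-GO | queues: N=0 E=0 S=0 W=0

N: empty
E: empty
S: empty
W: empty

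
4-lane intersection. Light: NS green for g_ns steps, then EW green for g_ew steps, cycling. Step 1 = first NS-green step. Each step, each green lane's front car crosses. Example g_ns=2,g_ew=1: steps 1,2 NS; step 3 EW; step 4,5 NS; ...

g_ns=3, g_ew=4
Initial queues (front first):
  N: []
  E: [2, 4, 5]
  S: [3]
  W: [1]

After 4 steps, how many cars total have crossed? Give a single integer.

Answer: 3

Derivation:
Step 1 [NS]: N:empty,E:wait,S:car3-GO,W:wait | queues: N=0 E=3 S=0 W=1
Step 2 [NS]: N:empty,E:wait,S:empty,W:wait | queues: N=0 E=3 S=0 W=1
Step 3 [NS]: N:empty,E:wait,S:empty,W:wait | queues: N=0 E=3 S=0 W=1
Step 4 [EW]: N:wait,E:car2-GO,S:wait,W:car1-GO | queues: N=0 E=2 S=0 W=0
Cars crossed by step 4: 3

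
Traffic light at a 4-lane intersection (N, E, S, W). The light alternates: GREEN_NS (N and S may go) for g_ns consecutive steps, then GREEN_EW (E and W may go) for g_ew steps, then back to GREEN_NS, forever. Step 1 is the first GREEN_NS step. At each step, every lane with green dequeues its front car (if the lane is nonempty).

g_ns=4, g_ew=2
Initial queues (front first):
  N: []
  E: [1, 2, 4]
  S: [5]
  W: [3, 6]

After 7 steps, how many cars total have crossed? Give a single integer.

Answer: 5

Derivation:
Step 1 [NS]: N:empty,E:wait,S:car5-GO,W:wait | queues: N=0 E=3 S=0 W=2
Step 2 [NS]: N:empty,E:wait,S:empty,W:wait | queues: N=0 E=3 S=0 W=2
Step 3 [NS]: N:empty,E:wait,S:empty,W:wait | queues: N=0 E=3 S=0 W=2
Step 4 [NS]: N:empty,E:wait,S:empty,W:wait | queues: N=0 E=3 S=0 W=2
Step 5 [EW]: N:wait,E:car1-GO,S:wait,W:car3-GO | queues: N=0 E=2 S=0 W=1
Step 6 [EW]: N:wait,E:car2-GO,S:wait,W:car6-GO | queues: N=0 E=1 S=0 W=0
Step 7 [NS]: N:empty,E:wait,S:empty,W:wait | queues: N=0 E=1 S=0 W=0
Cars crossed by step 7: 5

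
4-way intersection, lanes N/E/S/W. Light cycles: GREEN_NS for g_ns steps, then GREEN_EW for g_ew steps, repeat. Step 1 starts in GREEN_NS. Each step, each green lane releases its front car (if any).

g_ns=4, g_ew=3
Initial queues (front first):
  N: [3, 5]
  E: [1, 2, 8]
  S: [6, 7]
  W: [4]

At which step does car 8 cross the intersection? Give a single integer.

Step 1 [NS]: N:car3-GO,E:wait,S:car6-GO,W:wait | queues: N=1 E=3 S=1 W=1
Step 2 [NS]: N:car5-GO,E:wait,S:car7-GO,W:wait | queues: N=0 E=3 S=0 W=1
Step 3 [NS]: N:empty,E:wait,S:empty,W:wait | queues: N=0 E=3 S=0 W=1
Step 4 [NS]: N:empty,E:wait,S:empty,W:wait | queues: N=0 E=3 S=0 W=1
Step 5 [EW]: N:wait,E:car1-GO,S:wait,W:car4-GO | queues: N=0 E=2 S=0 W=0
Step 6 [EW]: N:wait,E:car2-GO,S:wait,W:empty | queues: N=0 E=1 S=0 W=0
Step 7 [EW]: N:wait,E:car8-GO,S:wait,W:empty | queues: N=0 E=0 S=0 W=0
Car 8 crosses at step 7

7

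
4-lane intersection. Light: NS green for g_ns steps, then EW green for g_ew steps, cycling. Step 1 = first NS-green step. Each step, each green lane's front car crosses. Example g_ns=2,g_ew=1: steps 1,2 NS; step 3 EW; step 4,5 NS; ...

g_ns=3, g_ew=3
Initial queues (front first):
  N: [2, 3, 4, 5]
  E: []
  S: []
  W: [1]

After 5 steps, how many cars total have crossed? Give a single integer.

Step 1 [NS]: N:car2-GO,E:wait,S:empty,W:wait | queues: N=3 E=0 S=0 W=1
Step 2 [NS]: N:car3-GO,E:wait,S:empty,W:wait | queues: N=2 E=0 S=0 W=1
Step 3 [NS]: N:car4-GO,E:wait,S:empty,W:wait | queues: N=1 E=0 S=0 W=1
Step 4 [EW]: N:wait,E:empty,S:wait,W:car1-GO | queues: N=1 E=0 S=0 W=0
Step 5 [EW]: N:wait,E:empty,S:wait,W:empty | queues: N=1 E=0 S=0 W=0
Cars crossed by step 5: 4

Answer: 4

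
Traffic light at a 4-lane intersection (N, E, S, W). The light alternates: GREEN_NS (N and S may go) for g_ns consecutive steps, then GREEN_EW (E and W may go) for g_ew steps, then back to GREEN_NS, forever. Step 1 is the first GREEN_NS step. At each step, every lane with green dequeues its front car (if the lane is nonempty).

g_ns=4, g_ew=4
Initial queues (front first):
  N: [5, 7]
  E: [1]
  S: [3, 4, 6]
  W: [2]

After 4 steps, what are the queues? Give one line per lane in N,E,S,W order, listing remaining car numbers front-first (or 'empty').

Step 1 [NS]: N:car5-GO,E:wait,S:car3-GO,W:wait | queues: N=1 E=1 S=2 W=1
Step 2 [NS]: N:car7-GO,E:wait,S:car4-GO,W:wait | queues: N=0 E=1 S=1 W=1
Step 3 [NS]: N:empty,E:wait,S:car6-GO,W:wait | queues: N=0 E=1 S=0 W=1
Step 4 [NS]: N:empty,E:wait,S:empty,W:wait | queues: N=0 E=1 S=0 W=1

N: empty
E: 1
S: empty
W: 2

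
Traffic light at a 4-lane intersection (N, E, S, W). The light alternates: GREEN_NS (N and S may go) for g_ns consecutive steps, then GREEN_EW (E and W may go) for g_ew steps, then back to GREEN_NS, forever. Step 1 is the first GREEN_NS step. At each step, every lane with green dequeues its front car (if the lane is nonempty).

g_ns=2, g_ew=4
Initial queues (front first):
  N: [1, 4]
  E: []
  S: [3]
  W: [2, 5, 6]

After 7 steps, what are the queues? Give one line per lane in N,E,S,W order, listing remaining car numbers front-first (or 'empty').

Step 1 [NS]: N:car1-GO,E:wait,S:car3-GO,W:wait | queues: N=1 E=0 S=0 W=3
Step 2 [NS]: N:car4-GO,E:wait,S:empty,W:wait | queues: N=0 E=0 S=0 W=3
Step 3 [EW]: N:wait,E:empty,S:wait,W:car2-GO | queues: N=0 E=0 S=0 W=2
Step 4 [EW]: N:wait,E:empty,S:wait,W:car5-GO | queues: N=0 E=0 S=0 W=1
Step 5 [EW]: N:wait,E:empty,S:wait,W:car6-GO | queues: N=0 E=0 S=0 W=0

N: empty
E: empty
S: empty
W: empty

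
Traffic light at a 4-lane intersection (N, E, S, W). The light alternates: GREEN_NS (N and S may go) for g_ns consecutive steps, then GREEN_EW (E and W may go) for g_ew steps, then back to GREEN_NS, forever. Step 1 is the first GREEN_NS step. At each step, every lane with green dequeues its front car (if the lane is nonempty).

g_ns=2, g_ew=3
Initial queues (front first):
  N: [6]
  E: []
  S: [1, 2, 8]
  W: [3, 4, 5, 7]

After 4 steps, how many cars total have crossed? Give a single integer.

Step 1 [NS]: N:car6-GO,E:wait,S:car1-GO,W:wait | queues: N=0 E=0 S=2 W=4
Step 2 [NS]: N:empty,E:wait,S:car2-GO,W:wait | queues: N=0 E=0 S=1 W=4
Step 3 [EW]: N:wait,E:empty,S:wait,W:car3-GO | queues: N=0 E=0 S=1 W=3
Step 4 [EW]: N:wait,E:empty,S:wait,W:car4-GO | queues: N=0 E=0 S=1 W=2
Cars crossed by step 4: 5

Answer: 5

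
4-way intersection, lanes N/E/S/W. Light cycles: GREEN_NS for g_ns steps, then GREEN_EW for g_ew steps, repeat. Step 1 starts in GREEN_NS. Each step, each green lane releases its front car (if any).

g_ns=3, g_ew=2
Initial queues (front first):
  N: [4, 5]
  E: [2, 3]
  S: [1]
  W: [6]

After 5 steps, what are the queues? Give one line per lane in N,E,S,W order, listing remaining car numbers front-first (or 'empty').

Step 1 [NS]: N:car4-GO,E:wait,S:car1-GO,W:wait | queues: N=1 E=2 S=0 W=1
Step 2 [NS]: N:car5-GO,E:wait,S:empty,W:wait | queues: N=0 E=2 S=0 W=1
Step 3 [NS]: N:empty,E:wait,S:empty,W:wait | queues: N=0 E=2 S=0 W=1
Step 4 [EW]: N:wait,E:car2-GO,S:wait,W:car6-GO | queues: N=0 E=1 S=0 W=0
Step 5 [EW]: N:wait,E:car3-GO,S:wait,W:empty | queues: N=0 E=0 S=0 W=0

N: empty
E: empty
S: empty
W: empty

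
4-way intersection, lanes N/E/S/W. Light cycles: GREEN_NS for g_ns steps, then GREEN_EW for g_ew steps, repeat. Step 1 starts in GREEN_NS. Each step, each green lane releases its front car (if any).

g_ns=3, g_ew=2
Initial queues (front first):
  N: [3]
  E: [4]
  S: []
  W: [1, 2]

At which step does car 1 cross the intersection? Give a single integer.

Step 1 [NS]: N:car3-GO,E:wait,S:empty,W:wait | queues: N=0 E=1 S=0 W=2
Step 2 [NS]: N:empty,E:wait,S:empty,W:wait | queues: N=0 E=1 S=0 W=2
Step 3 [NS]: N:empty,E:wait,S:empty,W:wait | queues: N=0 E=1 S=0 W=2
Step 4 [EW]: N:wait,E:car4-GO,S:wait,W:car1-GO | queues: N=0 E=0 S=0 W=1
Step 5 [EW]: N:wait,E:empty,S:wait,W:car2-GO | queues: N=0 E=0 S=0 W=0
Car 1 crosses at step 4

4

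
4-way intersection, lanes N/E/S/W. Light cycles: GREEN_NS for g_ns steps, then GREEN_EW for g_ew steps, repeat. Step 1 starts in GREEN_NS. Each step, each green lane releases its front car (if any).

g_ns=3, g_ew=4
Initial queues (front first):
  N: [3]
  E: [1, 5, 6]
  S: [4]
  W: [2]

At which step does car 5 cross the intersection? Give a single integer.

Step 1 [NS]: N:car3-GO,E:wait,S:car4-GO,W:wait | queues: N=0 E=3 S=0 W=1
Step 2 [NS]: N:empty,E:wait,S:empty,W:wait | queues: N=0 E=3 S=0 W=1
Step 3 [NS]: N:empty,E:wait,S:empty,W:wait | queues: N=0 E=3 S=0 W=1
Step 4 [EW]: N:wait,E:car1-GO,S:wait,W:car2-GO | queues: N=0 E=2 S=0 W=0
Step 5 [EW]: N:wait,E:car5-GO,S:wait,W:empty | queues: N=0 E=1 S=0 W=0
Step 6 [EW]: N:wait,E:car6-GO,S:wait,W:empty | queues: N=0 E=0 S=0 W=0
Car 5 crosses at step 5

5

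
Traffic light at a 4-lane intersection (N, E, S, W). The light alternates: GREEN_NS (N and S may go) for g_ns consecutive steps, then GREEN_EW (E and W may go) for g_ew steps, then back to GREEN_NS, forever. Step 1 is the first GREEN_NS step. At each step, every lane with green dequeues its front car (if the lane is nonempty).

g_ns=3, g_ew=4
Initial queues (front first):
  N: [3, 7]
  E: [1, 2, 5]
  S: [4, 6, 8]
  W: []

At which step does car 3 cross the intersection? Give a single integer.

Step 1 [NS]: N:car3-GO,E:wait,S:car4-GO,W:wait | queues: N=1 E=3 S=2 W=0
Step 2 [NS]: N:car7-GO,E:wait,S:car6-GO,W:wait | queues: N=0 E=3 S=1 W=0
Step 3 [NS]: N:empty,E:wait,S:car8-GO,W:wait | queues: N=0 E=3 S=0 W=0
Step 4 [EW]: N:wait,E:car1-GO,S:wait,W:empty | queues: N=0 E=2 S=0 W=0
Step 5 [EW]: N:wait,E:car2-GO,S:wait,W:empty | queues: N=0 E=1 S=0 W=0
Step 6 [EW]: N:wait,E:car5-GO,S:wait,W:empty | queues: N=0 E=0 S=0 W=0
Car 3 crosses at step 1

1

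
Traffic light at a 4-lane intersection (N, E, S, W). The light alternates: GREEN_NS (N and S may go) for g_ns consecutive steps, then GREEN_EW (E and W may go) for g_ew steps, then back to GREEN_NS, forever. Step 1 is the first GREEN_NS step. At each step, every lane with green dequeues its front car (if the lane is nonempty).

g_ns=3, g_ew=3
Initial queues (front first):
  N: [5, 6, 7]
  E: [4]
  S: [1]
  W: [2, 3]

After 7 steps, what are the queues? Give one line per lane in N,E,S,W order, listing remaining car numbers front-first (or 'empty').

Step 1 [NS]: N:car5-GO,E:wait,S:car1-GO,W:wait | queues: N=2 E=1 S=0 W=2
Step 2 [NS]: N:car6-GO,E:wait,S:empty,W:wait | queues: N=1 E=1 S=0 W=2
Step 3 [NS]: N:car7-GO,E:wait,S:empty,W:wait | queues: N=0 E=1 S=0 W=2
Step 4 [EW]: N:wait,E:car4-GO,S:wait,W:car2-GO | queues: N=0 E=0 S=0 W=1
Step 5 [EW]: N:wait,E:empty,S:wait,W:car3-GO | queues: N=0 E=0 S=0 W=0

N: empty
E: empty
S: empty
W: empty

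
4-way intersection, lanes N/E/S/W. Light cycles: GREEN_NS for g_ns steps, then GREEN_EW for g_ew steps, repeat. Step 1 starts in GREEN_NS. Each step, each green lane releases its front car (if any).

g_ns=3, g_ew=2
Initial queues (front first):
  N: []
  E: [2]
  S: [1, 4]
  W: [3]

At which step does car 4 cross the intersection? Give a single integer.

Step 1 [NS]: N:empty,E:wait,S:car1-GO,W:wait | queues: N=0 E=1 S=1 W=1
Step 2 [NS]: N:empty,E:wait,S:car4-GO,W:wait | queues: N=0 E=1 S=0 W=1
Step 3 [NS]: N:empty,E:wait,S:empty,W:wait | queues: N=0 E=1 S=0 W=1
Step 4 [EW]: N:wait,E:car2-GO,S:wait,W:car3-GO | queues: N=0 E=0 S=0 W=0
Car 4 crosses at step 2

2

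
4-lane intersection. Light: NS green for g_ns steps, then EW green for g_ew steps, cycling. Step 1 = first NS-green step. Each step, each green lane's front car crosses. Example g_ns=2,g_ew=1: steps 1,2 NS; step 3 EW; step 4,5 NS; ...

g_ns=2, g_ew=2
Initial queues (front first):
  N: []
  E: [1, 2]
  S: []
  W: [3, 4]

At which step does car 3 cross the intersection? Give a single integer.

Step 1 [NS]: N:empty,E:wait,S:empty,W:wait | queues: N=0 E=2 S=0 W=2
Step 2 [NS]: N:empty,E:wait,S:empty,W:wait | queues: N=0 E=2 S=0 W=2
Step 3 [EW]: N:wait,E:car1-GO,S:wait,W:car3-GO | queues: N=0 E=1 S=0 W=1
Step 4 [EW]: N:wait,E:car2-GO,S:wait,W:car4-GO | queues: N=0 E=0 S=0 W=0
Car 3 crosses at step 3

3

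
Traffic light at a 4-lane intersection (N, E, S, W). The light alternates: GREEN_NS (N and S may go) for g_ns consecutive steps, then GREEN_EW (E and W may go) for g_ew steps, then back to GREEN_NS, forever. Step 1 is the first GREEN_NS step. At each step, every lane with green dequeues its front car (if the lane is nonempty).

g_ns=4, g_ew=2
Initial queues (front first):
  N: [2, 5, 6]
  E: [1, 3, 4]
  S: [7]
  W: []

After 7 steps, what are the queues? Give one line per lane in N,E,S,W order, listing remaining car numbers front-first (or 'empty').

Step 1 [NS]: N:car2-GO,E:wait,S:car7-GO,W:wait | queues: N=2 E=3 S=0 W=0
Step 2 [NS]: N:car5-GO,E:wait,S:empty,W:wait | queues: N=1 E=3 S=0 W=0
Step 3 [NS]: N:car6-GO,E:wait,S:empty,W:wait | queues: N=0 E=3 S=0 W=0
Step 4 [NS]: N:empty,E:wait,S:empty,W:wait | queues: N=0 E=3 S=0 W=0
Step 5 [EW]: N:wait,E:car1-GO,S:wait,W:empty | queues: N=0 E=2 S=0 W=0
Step 6 [EW]: N:wait,E:car3-GO,S:wait,W:empty | queues: N=0 E=1 S=0 W=0
Step 7 [NS]: N:empty,E:wait,S:empty,W:wait | queues: N=0 E=1 S=0 W=0

N: empty
E: 4
S: empty
W: empty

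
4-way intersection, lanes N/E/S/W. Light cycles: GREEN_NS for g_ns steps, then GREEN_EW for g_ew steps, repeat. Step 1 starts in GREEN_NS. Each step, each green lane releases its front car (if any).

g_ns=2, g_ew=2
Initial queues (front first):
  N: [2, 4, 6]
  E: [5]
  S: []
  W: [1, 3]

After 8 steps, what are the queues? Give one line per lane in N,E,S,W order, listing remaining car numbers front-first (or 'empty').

Step 1 [NS]: N:car2-GO,E:wait,S:empty,W:wait | queues: N=2 E=1 S=0 W=2
Step 2 [NS]: N:car4-GO,E:wait,S:empty,W:wait | queues: N=1 E=1 S=0 W=2
Step 3 [EW]: N:wait,E:car5-GO,S:wait,W:car1-GO | queues: N=1 E=0 S=0 W=1
Step 4 [EW]: N:wait,E:empty,S:wait,W:car3-GO | queues: N=1 E=0 S=0 W=0
Step 5 [NS]: N:car6-GO,E:wait,S:empty,W:wait | queues: N=0 E=0 S=0 W=0

N: empty
E: empty
S: empty
W: empty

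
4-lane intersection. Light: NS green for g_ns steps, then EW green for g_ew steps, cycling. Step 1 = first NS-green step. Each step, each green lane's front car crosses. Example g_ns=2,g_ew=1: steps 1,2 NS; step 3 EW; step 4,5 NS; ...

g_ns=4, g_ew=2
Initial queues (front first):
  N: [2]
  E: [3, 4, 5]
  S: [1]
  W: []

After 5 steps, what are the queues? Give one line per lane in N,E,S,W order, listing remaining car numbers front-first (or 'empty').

Step 1 [NS]: N:car2-GO,E:wait,S:car1-GO,W:wait | queues: N=0 E=3 S=0 W=0
Step 2 [NS]: N:empty,E:wait,S:empty,W:wait | queues: N=0 E=3 S=0 W=0
Step 3 [NS]: N:empty,E:wait,S:empty,W:wait | queues: N=0 E=3 S=0 W=0
Step 4 [NS]: N:empty,E:wait,S:empty,W:wait | queues: N=0 E=3 S=0 W=0
Step 5 [EW]: N:wait,E:car3-GO,S:wait,W:empty | queues: N=0 E=2 S=0 W=0

N: empty
E: 4 5
S: empty
W: empty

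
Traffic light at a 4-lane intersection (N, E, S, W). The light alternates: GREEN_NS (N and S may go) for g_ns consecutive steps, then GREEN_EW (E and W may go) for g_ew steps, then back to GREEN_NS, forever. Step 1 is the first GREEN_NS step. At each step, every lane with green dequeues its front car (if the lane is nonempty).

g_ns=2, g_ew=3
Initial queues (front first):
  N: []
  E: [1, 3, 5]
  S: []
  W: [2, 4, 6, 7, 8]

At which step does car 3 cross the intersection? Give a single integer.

Step 1 [NS]: N:empty,E:wait,S:empty,W:wait | queues: N=0 E=3 S=0 W=5
Step 2 [NS]: N:empty,E:wait,S:empty,W:wait | queues: N=0 E=3 S=0 W=5
Step 3 [EW]: N:wait,E:car1-GO,S:wait,W:car2-GO | queues: N=0 E=2 S=0 W=4
Step 4 [EW]: N:wait,E:car3-GO,S:wait,W:car4-GO | queues: N=0 E=1 S=0 W=3
Step 5 [EW]: N:wait,E:car5-GO,S:wait,W:car6-GO | queues: N=0 E=0 S=0 W=2
Step 6 [NS]: N:empty,E:wait,S:empty,W:wait | queues: N=0 E=0 S=0 W=2
Step 7 [NS]: N:empty,E:wait,S:empty,W:wait | queues: N=0 E=0 S=0 W=2
Step 8 [EW]: N:wait,E:empty,S:wait,W:car7-GO | queues: N=0 E=0 S=0 W=1
Step 9 [EW]: N:wait,E:empty,S:wait,W:car8-GO | queues: N=0 E=0 S=0 W=0
Car 3 crosses at step 4

4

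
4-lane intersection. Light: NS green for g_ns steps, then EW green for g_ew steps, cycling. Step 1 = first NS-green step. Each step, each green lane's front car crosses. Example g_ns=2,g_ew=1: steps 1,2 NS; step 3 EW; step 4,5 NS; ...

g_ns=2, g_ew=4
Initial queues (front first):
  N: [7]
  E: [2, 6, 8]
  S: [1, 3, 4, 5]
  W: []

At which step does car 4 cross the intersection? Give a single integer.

Step 1 [NS]: N:car7-GO,E:wait,S:car1-GO,W:wait | queues: N=0 E=3 S=3 W=0
Step 2 [NS]: N:empty,E:wait,S:car3-GO,W:wait | queues: N=0 E=3 S=2 W=0
Step 3 [EW]: N:wait,E:car2-GO,S:wait,W:empty | queues: N=0 E=2 S=2 W=0
Step 4 [EW]: N:wait,E:car6-GO,S:wait,W:empty | queues: N=0 E=1 S=2 W=0
Step 5 [EW]: N:wait,E:car8-GO,S:wait,W:empty | queues: N=0 E=0 S=2 W=0
Step 6 [EW]: N:wait,E:empty,S:wait,W:empty | queues: N=0 E=0 S=2 W=0
Step 7 [NS]: N:empty,E:wait,S:car4-GO,W:wait | queues: N=0 E=0 S=1 W=0
Step 8 [NS]: N:empty,E:wait,S:car5-GO,W:wait | queues: N=0 E=0 S=0 W=0
Car 4 crosses at step 7

7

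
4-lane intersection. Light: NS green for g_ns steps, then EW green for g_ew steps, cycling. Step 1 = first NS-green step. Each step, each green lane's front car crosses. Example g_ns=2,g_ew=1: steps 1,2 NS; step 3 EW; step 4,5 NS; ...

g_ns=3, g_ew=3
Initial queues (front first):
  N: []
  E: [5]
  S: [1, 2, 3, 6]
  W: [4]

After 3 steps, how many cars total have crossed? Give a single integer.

Step 1 [NS]: N:empty,E:wait,S:car1-GO,W:wait | queues: N=0 E=1 S=3 W=1
Step 2 [NS]: N:empty,E:wait,S:car2-GO,W:wait | queues: N=0 E=1 S=2 W=1
Step 3 [NS]: N:empty,E:wait,S:car3-GO,W:wait | queues: N=0 E=1 S=1 W=1
Cars crossed by step 3: 3

Answer: 3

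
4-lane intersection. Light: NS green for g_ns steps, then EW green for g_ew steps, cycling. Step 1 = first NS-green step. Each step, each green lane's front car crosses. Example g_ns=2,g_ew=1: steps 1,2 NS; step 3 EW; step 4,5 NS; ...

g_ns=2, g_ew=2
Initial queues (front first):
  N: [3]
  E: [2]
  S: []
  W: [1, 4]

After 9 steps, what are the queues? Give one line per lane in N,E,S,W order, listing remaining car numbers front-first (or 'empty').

Step 1 [NS]: N:car3-GO,E:wait,S:empty,W:wait | queues: N=0 E=1 S=0 W=2
Step 2 [NS]: N:empty,E:wait,S:empty,W:wait | queues: N=0 E=1 S=0 W=2
Step 3 [EW]: N:wait,E:car2-GO,S:wait,W:car1-GO | queues: N=0 E=0 S=0 W=1
Step 4 [EW]: N:wait,E:empty,S:wait,W:car4-GO | queues: N=0 E=0 S=0 W=0

N: empty
E: empty
S: empty
W: empty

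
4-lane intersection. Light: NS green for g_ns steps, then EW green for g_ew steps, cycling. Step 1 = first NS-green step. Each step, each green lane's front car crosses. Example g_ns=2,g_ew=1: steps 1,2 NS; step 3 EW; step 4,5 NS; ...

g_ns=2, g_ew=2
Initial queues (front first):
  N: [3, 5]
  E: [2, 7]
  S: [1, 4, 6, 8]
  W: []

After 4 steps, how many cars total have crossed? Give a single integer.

Step 1 [NS]: N:car3-GO,E:wait,S:car1-GO,W:wait | queues: N=1 E=2 S=3 W=0
Step 2 [NS]: N:car5-GO,E:wait,S:car4-GO,W:wait | queues: N=0 E=2 S=2 W=0
Step 3 [EW]: N:wait,E:car2-GO,S:wait,W:empty | queues: N=0 E=1 S=2 W=0
Step 4 [EW]: N:wait,E:car7-GO,S:wait,W:empty | queues: N=0 E=0 S=2 W=0
Cars crossed by step 4: 6

Answer: 6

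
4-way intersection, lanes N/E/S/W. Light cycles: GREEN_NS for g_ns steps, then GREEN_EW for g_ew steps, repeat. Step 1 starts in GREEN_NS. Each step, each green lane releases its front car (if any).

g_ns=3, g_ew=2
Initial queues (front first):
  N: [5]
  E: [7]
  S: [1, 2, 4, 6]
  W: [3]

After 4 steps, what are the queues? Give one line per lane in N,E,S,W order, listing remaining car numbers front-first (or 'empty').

Step 1 [NS]: N:car5-GO,E:wait,S:car1-GO,W:wait | queues: N=0 E=1 S=3 W=1
Step 2 [NS]: N:empty,E:wait,S:car2-GO,W:wait | queues: N=0 E=1 S=2 W=1
Step 3 [NS]: N:empty,E:wait,S:car4-GO,W:wait | queues: N=0 E=1 S=1 W=1
Step 4 [EW]: N:wait,E:car7-GO,S:wait,W:car3-GO | queues: N=0 E=0 S=1 W=0

N: empty
E: empty
S: 6
W: empty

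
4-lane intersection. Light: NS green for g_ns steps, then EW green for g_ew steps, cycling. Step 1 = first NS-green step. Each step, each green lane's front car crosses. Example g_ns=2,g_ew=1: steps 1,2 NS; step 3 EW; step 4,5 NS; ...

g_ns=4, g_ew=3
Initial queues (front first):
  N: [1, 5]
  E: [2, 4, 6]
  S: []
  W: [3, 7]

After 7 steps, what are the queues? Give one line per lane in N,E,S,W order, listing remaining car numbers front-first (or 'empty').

Step 1 [NS]: N:car1-GO,E:wait,S:empty,W:wait | queues: N=1 E=3 S=0 W=2
Step 2 [NS]: N:car5-GO,E:wait,S:empty,W:wait | queues: N=0 E=3 S=0 W=2
Step 3 [NS]: N:empty,E:wait,S:empty,W:wait | queues: N=0 E=3 S=0 W=2
Step 4 [NS]: N:empty,E:wait,S:empty,W:wait | queues: N=0 E=3 S=0 W=2
Step 5 [EW]: N:wait,E:car2-GO,S:wait,W:car3-GO | queues: N=0 E=2 S=0 W=1
Step 6 [EW]: N:wait,E:car4-GO,S:wait,W:car7-GO | queues: N=0 E=1 S=0 W=0
Step 7 [EW]: N:wait,E:car6-GO,S:wait,W:empty | queues: N=0 E=0 S=0 W=0

N: empty
E: empty
S: empty
W: empty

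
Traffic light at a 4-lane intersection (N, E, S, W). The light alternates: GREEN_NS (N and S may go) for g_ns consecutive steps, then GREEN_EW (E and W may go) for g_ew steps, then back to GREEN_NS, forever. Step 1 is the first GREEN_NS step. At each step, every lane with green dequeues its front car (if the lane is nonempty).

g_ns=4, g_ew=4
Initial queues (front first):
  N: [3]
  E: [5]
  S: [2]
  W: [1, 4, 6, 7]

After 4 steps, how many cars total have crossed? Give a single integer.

Answer: 2

Derivation:
Step 1 [NS]: N:car3-GO,E:wait,S:car2-GO,W:wait | queues: N=0 E=1 S=0 W=4
Step 2 [NS]: N:empty,E:wait,S:empty,W:wait | queues: N=0 E=1 S=0 W=4
Step 3 [NS]: N:empty,E:wait,S:empty,W:wait | queues: N=0 E=1 S=0 W=4
Step 4 [NS]: N:empty,E:wait,S:empty,W:wait | queues: N=0 E=1 S=0 W=4
Cars crossed by step 4: 2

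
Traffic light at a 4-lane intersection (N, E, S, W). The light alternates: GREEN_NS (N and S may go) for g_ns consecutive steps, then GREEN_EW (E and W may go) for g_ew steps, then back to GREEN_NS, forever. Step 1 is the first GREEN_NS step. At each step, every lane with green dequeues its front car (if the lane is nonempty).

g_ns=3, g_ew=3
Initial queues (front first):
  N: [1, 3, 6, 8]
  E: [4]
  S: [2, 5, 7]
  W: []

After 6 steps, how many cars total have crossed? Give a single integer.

Step 1 [NS]: N:car1-GO,E:wait,S:car2-GO,W:wait | queues: N=3 E=1 S=2 W=0
Step 2 [NS]: N:car3-GO,E:wait,S:car5-GO,W:wait | queues: N=2 E=1 S=1 W=0
Step 3 [NS]: N:car6-GO,E:wait,S:car7-GO,W:wait | queues: N=1 E=1 S=0 W=0
Step 4 [EW]: N:wait,E:car4-GO,S:wait,W:empty | queues: N=1 E=0 S=0 W=0
Step 5 [EW]: N:wait,E:empty,S:wait,W:empty | queues: N=1 E=0 S=0 W=0
Step 6 [EW]: N:wait,E:empty,S:wait,W:empty | queues: N=1 E=0 S=0 W=0
Cars crossed by step 6: 7

Answer: 7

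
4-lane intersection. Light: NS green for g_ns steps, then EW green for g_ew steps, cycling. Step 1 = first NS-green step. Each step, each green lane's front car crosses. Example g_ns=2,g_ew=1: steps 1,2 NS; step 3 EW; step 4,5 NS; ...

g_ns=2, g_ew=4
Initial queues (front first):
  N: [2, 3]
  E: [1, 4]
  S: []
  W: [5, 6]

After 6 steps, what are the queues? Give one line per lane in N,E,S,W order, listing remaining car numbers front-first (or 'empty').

Step 1 [NS]: N:car2-GO,E:wait,S:empty,W:wait | queues: N=1 E=2 S=0 W=2
Step 2 [NS]: N:car3-GO,E:wait,S:empty,W:wait | queues: N=0 E=2 S=0 W=2
Step 3 [EW]: N:wait,E:car1-GO,S:wait,W:car5-GO | queues: N=0 E=1 S=0 W=1
Step 4 [EW]: N:wait,E:car4-GO,S:wait,W:car6-GO | queues: N=0 E=0 S=0 W=0

N: empty
E: empty
S: empty
W: empty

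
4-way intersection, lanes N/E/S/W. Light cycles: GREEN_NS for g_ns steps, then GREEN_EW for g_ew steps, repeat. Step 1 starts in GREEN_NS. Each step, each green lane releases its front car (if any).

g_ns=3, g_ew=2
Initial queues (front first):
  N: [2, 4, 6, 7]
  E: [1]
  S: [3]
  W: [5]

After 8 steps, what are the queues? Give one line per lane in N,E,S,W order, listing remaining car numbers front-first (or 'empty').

Step 1 [NS]: N:car2-GO,E:wait,S:car3-GO,W:wait | queues: N=3 E=1 S=0 W=1
Step 2 [NS]: N:car4-GO,E:wait,S:empty,W:wait | queues: N=2 E=1 S=0 W=1
Step 3 [NS]: N:car6-GO,E:wait,S:empty,W:wait | queues: N=1 E=1 S=0 W=1
Step 4 [EW]: N:wait,E:car1-GO,S:wait,W:car5-GO | queues: N=1 E=0 S=0 W=0
Step 5 [EW]: N:wait,E:empty,S:wait,W:empty | queues: N=1 E=0 S=0 W=0
Step 6 [NS]: N:car7-GO,E:wait,S:empty,W:wait | queues: N=0 E=0 S=0 W=0

N: empty
E: empty
S: empty
W: empty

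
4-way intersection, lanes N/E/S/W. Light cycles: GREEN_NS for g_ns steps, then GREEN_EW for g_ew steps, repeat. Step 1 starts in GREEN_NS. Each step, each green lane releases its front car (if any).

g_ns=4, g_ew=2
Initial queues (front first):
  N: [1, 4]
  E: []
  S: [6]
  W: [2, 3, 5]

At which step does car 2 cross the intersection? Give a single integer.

Step 1 [NS]: N:car1-GO,E:wait,S:car6-GO,W:wait | queues: N=1 E=0 S=0 W=3
Step 2 [NS]: N:car4-GO,E:wait,S:empty,W:wait | queues: N=0 E=0 S=0 W=3
Step 3 [NS]: N:empty,E:wait,S:empty,W:wait | queues: N=0 E=0 S=0 W=3
Step 4 [NS]: N:empty,E:wait,S:empty,W:wait | queues: N=0 E=0 S=0 W=3
Step 5 [EW]: N:wait,E:empty,S:wait,W:car2-GO | queues: N=0 E=0 S=0 W=2
Step 6 [EW]: N:wait,E:empty,S:wait,W:car3-GO | queues: N=0 E=0 S=0 W=1
Step 7 [NS]: N:empty,E:wait,S:empty,W:wait | queues: N=0 E=0 S=0 W=1
Step 8 [NS]: N:empty,E:wait,S:empty,W:wait | queues: N=0 E=0 S=0 W=1
Step 9 [NS]: N:empty,E:wait,S:empty,W:wait | queues: N=0 E=0 S=0 W=1
Step 10 [NS]: N:empty,E:wait,S:empty,W:wait | queues: N=0 E=0 S=0 W=1
Step 11 [EW]: N:wait,E:empty,S:wait,W:car5-GO | queues: N=0 E=0 S=0 W=0
Car 2 crosses at step 5

5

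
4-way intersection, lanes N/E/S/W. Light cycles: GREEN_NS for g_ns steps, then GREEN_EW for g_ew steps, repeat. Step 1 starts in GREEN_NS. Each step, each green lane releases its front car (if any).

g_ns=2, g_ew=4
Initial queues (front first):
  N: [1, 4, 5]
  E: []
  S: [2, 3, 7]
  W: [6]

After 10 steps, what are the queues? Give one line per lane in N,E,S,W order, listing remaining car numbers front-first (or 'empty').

Step 1 [NS]: N:car1-GO,E:wait,S:car2-GO,W:wait | queues: N=2 E=0 S=2 W=1
Step 2 [NS]: N:car4-GO,E:wait,S:car3-GO,W:wait | queues: N=1 E=0 S=1 W=1
Step 3 [EW]: N:wait,E:empty,S:wait,W:car6-GO | queues: N=1 E=0 S=1 W=0
Step 4 [EW]: N:wait,E:empty,S:wait,W:empty | queues: N=1 E=0 S=1 W=0
Step 5 [EW]: N:wait,E:empty,S:wait,W:empty | queues: N=1 E=0 S=1 W=0
Step 6 [EW]: N:wait,E:empty,S:wait,W:empty | queues: N=1 E=0 S=1 W=0
Step 7 [NS]: N:car5-GO,E:wait,S:car7-GO,W:wait | queues: N=0 E=0 S=0 W=0

N: empty
E: empty
S: empty
W: empty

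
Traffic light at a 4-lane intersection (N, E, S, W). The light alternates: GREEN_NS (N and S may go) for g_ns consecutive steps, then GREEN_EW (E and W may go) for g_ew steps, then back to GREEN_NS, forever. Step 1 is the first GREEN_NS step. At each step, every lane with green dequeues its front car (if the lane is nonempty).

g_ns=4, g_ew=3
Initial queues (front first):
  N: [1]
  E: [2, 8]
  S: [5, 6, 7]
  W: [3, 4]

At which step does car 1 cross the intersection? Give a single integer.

Step 1 [NS]: N:car1-GO,E:wait,S:car5-GO,W:wait | queues: N=0 E=2 S=2 W=2
Step 2 [NS]: N:empty,E:wait,S:car6-GO,W:wait | queues: N=0 E=2 S=1 W=2
Step 3 [NS]: N:empty,E:wait,S:car7-GO,W:wait | queues: N=0 E=2 S=0 W=2
Step 4 [NS]: N:empty,E:wait,S:empty,W:wait | queues: N=0 E=2 S=0 W=2
Step 5 [EW]: N:wait,E:car2-GO,S:wait,W:car3-GO | queues: N=0 E=1 S=0 W=1
Step 6 [EW]: N:wait,E:car8-GO,S:wait,W:car4-GO | queues: N=0 E=0 S=0 W=0
Car 1 crosses at step 1

1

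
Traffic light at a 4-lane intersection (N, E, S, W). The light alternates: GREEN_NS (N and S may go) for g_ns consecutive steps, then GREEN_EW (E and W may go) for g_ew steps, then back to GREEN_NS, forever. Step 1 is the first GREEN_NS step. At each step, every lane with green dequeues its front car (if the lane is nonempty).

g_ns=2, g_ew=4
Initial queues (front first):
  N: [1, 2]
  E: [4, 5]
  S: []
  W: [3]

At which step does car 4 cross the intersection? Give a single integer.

Step 1 [NS]: N:car1-GO,E:wait,S:empty,W:wait | queues: N=1 E=2 S=0 W=1
Step 2 [NS]: N:car2-GO,E:wait,S:empty,W:wait | queues: N=0 E=2 S=0 W=1
Step 3 [EW]: N:wait,E:car4-GO,S:wait,W:car3-GO | queues: N=0 E=1 S=0 W=0
Step 4 [EW]: N:wait,E:car5-GO,S:wait,W:empty | queues: N=0 E=0 S=0 W=0
Car 4 crosses at step 3

3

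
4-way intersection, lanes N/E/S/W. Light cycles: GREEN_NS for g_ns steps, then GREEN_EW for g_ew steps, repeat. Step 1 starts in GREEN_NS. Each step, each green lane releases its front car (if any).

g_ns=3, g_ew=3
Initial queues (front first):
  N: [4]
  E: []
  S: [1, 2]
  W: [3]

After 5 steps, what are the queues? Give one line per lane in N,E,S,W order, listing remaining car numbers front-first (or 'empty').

Step 1 [NS]: N:car4-GO,E:wait,S:car1-GO,W:wait | queues: N=0 E=0 S=1 W=1
Step 2 [NS]: N:empty,E:wait,S:car2-GO,W:wait | queues: N=0 E=0 S=0 W=1
Step 3 [NS]: N:empty,E:wait,S:empty,W:wait | queues: N=0 E=0 S=0 W=1
Step 4 [EW]: N:wait,E:empty,S:wait,W:car3-GO | queues: N=0 E=0 S=0 W=0

N: empty
E: empty
S: empty
W: empty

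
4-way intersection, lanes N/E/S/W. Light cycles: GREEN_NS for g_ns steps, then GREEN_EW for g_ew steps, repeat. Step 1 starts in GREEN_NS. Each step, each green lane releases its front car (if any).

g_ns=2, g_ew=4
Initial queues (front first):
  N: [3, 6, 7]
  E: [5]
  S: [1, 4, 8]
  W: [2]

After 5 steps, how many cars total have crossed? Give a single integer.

Answer: 6

Derivation:
Step 1 [NS]: N:car3-GO,E:wait,S:car1-GO,W:wait | queues: N=2 E=1 S=2 W=1
Step 2 [NS]: N:car6-GO,E:wait,S:car4-GO,W:wait | queues: N=1 E=1 S=1 W=1
Step 3 [EW]: N:wait,E:car5-GO,S:wait,W:car2-GO | queues: N=1 E=0 S=1 W=0
Step 4 [EW]: N:wait,E:empty,S:wait,W:empty | queues: N=1 E=0 S=1 W=0
Step 5 [EW]: N:wait,E:empty,S:wait,W:empty | queues: N=1 E=0 S=1 W=0
Cars crossed by step 5: 6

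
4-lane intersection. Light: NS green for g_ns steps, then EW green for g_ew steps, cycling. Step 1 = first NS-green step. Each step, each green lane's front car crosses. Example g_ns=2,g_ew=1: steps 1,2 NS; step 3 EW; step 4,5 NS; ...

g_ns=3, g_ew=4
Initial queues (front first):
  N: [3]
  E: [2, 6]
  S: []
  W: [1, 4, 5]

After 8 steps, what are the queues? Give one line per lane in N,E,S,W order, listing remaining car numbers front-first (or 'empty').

Step 1 [NS]: N:car3-GO,E:wait,S:empty,W:wait | queues: N=0 E=2 S=0 W=3
Step 2 [NS]: N:empty,E:wait,S:empty,W:wait | queues: N=0 E=2 S=0 W=3
Step 3 [NS]: N:empty,E:wait,S:empty,W:wait | queues: N=0 E=2 S=0 W=3
Step 4 [EW]: N:wait,E:car2-GO,S:wait,W:car1-GO | queues: N=0 E=1 S=0 W=2
Step 5 [EW]: N:wait,E:car6-GO,S:wait,W:car4-GO | queues: N=0 E=0 S=0 W=1
Step 6 [EW]: N:wait,E:empty,S:wait,W:car5-GO | queues: N=0 E=0 S=0 W=0

N: empty
E: empty
S: empty
W: empty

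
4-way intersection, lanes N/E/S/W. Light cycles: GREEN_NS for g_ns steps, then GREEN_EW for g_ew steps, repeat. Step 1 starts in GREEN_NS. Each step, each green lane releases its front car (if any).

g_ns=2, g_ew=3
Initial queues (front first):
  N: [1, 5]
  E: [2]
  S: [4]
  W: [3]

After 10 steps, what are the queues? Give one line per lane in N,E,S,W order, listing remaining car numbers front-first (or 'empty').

Step 1 [NS]: N:car1-GO,E:wait,S:car4-GO,W:wait | queues: N=1 E=1 S=0 W=1
Step 2 [NS]: N:car5-GO,E:wait,S:empty,W:wait | queues: N=0 E=1 S=0 W=1
Step 3 [EW]: N:wait,E:car2-GO,S:wait,W:car3-GO | queues: N=0 E=0 S=0 W=0

N: empty
E: empty
S: empty
W: empty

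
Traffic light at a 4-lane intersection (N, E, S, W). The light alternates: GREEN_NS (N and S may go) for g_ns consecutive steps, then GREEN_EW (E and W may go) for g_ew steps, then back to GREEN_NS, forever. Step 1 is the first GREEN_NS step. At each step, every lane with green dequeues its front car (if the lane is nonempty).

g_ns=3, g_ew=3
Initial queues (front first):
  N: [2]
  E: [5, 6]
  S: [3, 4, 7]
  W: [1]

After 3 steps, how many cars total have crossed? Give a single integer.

Answer: 4

Derivation:
Step 1 [NS]: N:car2-GO,E:wait,S:car3-GO,W:wait | queues: N=0 E=2 S=2 W=1
Step 2 [NS]: N:empty,E:wait,S:car4-GO,W:wait | queues: N=0 E=2 S=1 W=1
Step 3 [NS]: N:empty,E:wait,S:car7-GO,W:wait | queues: N=0 E=2 S=0 W=1
Cars crossed by step 3: 4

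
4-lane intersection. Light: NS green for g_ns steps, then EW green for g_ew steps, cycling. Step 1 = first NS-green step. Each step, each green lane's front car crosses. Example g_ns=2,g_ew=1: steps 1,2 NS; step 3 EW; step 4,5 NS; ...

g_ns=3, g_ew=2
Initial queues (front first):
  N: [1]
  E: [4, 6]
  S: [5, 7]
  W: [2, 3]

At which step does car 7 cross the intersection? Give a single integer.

Step 1 [NS]: N:car1-GO,E:wait,S:car5-GO,W:wait | queues: N=0 E=2 S=1 W=2
Step 2 [NS]: N:empty,E:wait,S:car7-GO,W:wait | queues: N=0 E=2 S=0 W=2
Step 3 [NS]: N:empty,E:wait,S:empty,W:wait | queues: N=0 E=2 S=0 W=2
Step 4 [EW]: N:wait,E:car4-GO,S:wait,W:car2-GO | queues: N=0 E=1 S=0 W=1
Step 5 [EW]: N:wait,E:car6-GO,S:wait,W:car3-GO | queues: N=0 E=0 S=0 W=0
Car 7 crosses at step 2

2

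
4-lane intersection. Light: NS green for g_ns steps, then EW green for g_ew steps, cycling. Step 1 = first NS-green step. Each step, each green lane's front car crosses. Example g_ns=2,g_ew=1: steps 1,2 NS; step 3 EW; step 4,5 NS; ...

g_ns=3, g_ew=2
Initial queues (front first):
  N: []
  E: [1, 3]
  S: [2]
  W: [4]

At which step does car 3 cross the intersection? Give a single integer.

Step 1 [NS]: N:empty,E:wait,S:car2-GO,W:wait | queues: N=0 E=2 S=0 W=1
Step 2 [NS]: N:empty,E:wait,S:empty,W:wait | queues: N=0 E=2 S=0 W=1
Step 3 [NS]: N:empty,E:wait,S:empty,W:wait | queues: N=0 E=2 S=0 W=1
Step 4 [EW]: N:wait,E:car1-GO,S:wait,W:car4-GO | queues: N=0 E=1 S=0 W=0
Step 5 [EW]: N:wait,E:car3-GO,S:wait,W:empty | queues: N=0 E=0 S=0 W=0
Car 3 crosses at step 5

5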